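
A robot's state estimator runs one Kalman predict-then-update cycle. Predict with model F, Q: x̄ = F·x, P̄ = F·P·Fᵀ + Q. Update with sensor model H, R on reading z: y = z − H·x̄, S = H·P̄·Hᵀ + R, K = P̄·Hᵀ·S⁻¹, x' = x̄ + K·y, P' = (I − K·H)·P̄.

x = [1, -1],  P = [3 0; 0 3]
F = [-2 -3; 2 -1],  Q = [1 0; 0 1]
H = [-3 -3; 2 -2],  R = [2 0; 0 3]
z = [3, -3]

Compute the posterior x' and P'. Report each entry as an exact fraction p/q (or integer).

x' = [-116551/92716, 26441/92716]
P' = [22325/92716 -12007/92716; -12007/92716 22181/92716]

x̄ = F·x = [1, 3]
P̄ = F·P·Fᵀ + Q = [40 -3; -3 16]
y = z − H·x̄ = [15, 1]
S = H·P̄·Hᵀ + R = [452 -144; -144 251]
K = P̄·Hᵀ·S⁻¹ = [-15477/92716 5722/23179; -15261/92716 -5698/23179]
x' = x̄ + K·y = [-116551/92716, 26441/92716]
P' = (I − K·H)·P̄ = [22325/92716 -12007/92716; -12007/92716 22181/92716]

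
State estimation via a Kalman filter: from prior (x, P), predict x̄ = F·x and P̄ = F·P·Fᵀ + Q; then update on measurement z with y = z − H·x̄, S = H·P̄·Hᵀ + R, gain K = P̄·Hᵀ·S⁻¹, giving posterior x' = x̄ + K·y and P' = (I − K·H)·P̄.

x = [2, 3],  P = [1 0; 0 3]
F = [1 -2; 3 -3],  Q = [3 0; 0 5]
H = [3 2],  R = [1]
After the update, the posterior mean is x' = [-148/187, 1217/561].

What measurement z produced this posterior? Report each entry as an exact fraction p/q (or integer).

x̄ = F·x = [-4, -3]
P̄ = F·P·Fᵀ + Q = [16 21; 21 41]
S = H·P̄·Hᵀ + R = [561]
K = P̄·Hᵀ·S⁻¹ = [30/187; 145/561]
x' − x̄ = [600/187, 2900/561] = K·y
y = (KᵀK)⁻¹·Kᵀ·(x' − x̄) = [20]
z = y + H·x̄ = [20] + [-18] = [2]

z = [2]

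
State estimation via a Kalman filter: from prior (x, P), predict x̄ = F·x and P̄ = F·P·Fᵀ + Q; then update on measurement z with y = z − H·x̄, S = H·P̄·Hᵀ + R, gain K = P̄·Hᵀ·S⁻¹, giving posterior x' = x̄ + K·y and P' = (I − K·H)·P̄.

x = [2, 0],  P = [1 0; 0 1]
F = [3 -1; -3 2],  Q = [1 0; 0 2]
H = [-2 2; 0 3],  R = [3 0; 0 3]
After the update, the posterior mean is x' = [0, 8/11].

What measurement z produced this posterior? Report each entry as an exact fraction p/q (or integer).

x̄ = F·x = [6, -6]
P̄ = F·P·Fᵀ + Q = [11 -11; -11 15]
S = H·P̄·Hᵀ + R = [195 156; 156 138]
K = P̄·Hᵀ·S⁻¹ = [-14/39 1/6; 2/33 17/66]
x' − x̄ = [-6, 74/11] = K·y
y = (KᵀK)⁻¹·Kᵀ·(x' − x̄) = [26, 20]
z = y + H·x̄ = [26, 20] + [-24, -18] = [2, 2]

z = [2, 2]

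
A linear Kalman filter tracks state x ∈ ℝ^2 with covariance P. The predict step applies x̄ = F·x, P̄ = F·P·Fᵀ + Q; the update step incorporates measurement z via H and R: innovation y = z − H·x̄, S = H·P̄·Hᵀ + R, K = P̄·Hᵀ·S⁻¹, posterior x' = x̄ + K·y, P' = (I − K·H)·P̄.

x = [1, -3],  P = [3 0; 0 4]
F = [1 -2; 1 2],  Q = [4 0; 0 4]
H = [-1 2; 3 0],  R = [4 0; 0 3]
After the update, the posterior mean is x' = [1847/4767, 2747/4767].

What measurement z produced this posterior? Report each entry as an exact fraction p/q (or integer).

x̄ = F·x = [7, -5]
P̄ = F·P·Fᵀ + Q = [23 -13; -13 23]
S = H·P̄·Hᵀ + R = [171 -147; -147 210]
K = P̄·Hᵀ·S⁻¹ = [-7/681 1532/4767; 317/681 668/4767]
x' − x̄ = [-31522/4767, 26582/4767] = K·y
y = (KᵀK)⁻¹·Kᵀ·(x' − x̄) = [18, -20]
z = y + H·x̄ = [18, -20] + [-17, 21] = [1, 1]

z = [1, 1]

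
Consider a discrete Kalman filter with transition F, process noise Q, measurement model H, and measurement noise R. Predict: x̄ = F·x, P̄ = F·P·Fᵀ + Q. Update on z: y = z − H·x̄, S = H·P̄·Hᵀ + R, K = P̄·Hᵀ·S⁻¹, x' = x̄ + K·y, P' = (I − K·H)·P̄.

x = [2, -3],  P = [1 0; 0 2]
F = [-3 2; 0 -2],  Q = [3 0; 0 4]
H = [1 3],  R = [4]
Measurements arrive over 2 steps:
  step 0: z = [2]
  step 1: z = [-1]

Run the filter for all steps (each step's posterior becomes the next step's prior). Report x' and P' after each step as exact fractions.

step 0: x' = [-248/21, 14/3], P' = [416/21 -20/3; -20/3 8/3]
step 1: x' = [52973/2183, -17888/2183], P' = [291512/2183 -93812/2183; -93812/2183 31084/2183]

step 0: x̄ = F·x = [-12, 6]
step 0: P̄ = F·P·Fᵀ + Q = [20 -8; -8 12]
step 0: y = z − H·x̄ = [-4]
step 0: S = H·P̄·Hᵀ + R = [84]
step 0: K = P̄·Hᵀ·S⁻¹ = [-1/21; 1/3]
step 0: x' = x̄ + K·y = [-248/21, 14/3]
step 0: P' = (I − K·H)·P̄ = [416/21 -20/3; -20/3 8/3]
step 1: x̄ = F·x = [940/21, -28/3]
step 1: P̄ = F·P·Fᵀ + Q = [5711/21 -152/3; -152/3 44/3]
step 1: y = z − H·x̄ = [-373/21]
step 1: S = H·P̄·Hᵀ + R = [2183/21]
step 1: K = P̄·Hᵀ·S⁻¹ = [2519/2183; -140/2183]
step 1: x' = x̄ + K·y = [52973/2183, -17888/2183]
step 1: P' = (I − K·H)·P̄ = [291512/2183 -93812/2183; -93812/2183 31084/2183]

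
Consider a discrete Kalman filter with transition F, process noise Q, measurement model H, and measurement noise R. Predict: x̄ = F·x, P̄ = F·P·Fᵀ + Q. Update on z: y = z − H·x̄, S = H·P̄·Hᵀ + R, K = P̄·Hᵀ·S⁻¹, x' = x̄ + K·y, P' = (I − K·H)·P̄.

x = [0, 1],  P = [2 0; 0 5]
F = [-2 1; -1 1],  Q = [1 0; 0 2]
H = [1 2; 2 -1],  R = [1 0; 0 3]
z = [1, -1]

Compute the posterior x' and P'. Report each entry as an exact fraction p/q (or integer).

x' = [-33/283, 157/283]
P' = [627/1415 -153/1415; -153/1415 342/1415]

x̄ = F·x = [1, 1]
P̄ = F·P·Fᵀ + Q = [14 9; 9 9]
y = z − H·x̄ = [-2, -2]
S = H·P̄·Hᵀ + R = [87 37; 37 32]
K = P̄·Hᵀ·S⁻¹ = [321/1415 469/1415; 531/1415 -216/1415]
x' = x̄ + K·y = [-33/283, 157/283]
P' = (I − K·H)·P̄ = [627/1415 -153/1415; -153/1415 342/1415]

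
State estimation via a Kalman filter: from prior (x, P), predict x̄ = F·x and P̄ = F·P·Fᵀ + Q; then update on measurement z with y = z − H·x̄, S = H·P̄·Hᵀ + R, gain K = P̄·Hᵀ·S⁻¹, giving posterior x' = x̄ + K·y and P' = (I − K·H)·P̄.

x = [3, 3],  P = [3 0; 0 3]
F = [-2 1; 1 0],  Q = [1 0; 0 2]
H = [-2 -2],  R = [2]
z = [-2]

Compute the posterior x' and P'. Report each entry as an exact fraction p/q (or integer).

x̄ = F·x = [-3, 3]
P̄ = F·P·Fᵀ + Q = [16 -6; -6 5]
y = z − H·x̄ = [-2]
S = H·P̄·Hᵀ + R = [38]
K = P̄·Hᵀ·S⁻¹ = [-10/19; 1/19]
x' = x̄ + K·y = [-37/19, 55/19]
P' = (I − K·H)·P̄ = [104/19 -94/19; -94/19 93/19]

x' = [-37/19, 55/19]
P' = [104/19 -94/19; -94/19 93/19]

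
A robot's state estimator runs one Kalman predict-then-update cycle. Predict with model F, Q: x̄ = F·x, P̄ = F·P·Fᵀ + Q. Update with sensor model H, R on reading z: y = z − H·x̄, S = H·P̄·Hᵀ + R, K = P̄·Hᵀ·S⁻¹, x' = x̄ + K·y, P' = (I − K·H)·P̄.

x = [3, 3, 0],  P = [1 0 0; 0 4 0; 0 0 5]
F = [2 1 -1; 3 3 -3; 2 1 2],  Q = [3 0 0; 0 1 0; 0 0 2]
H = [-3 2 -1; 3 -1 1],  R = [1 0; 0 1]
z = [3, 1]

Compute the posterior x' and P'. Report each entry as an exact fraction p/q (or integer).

x̄ = F·x = [9, 18, 9]
P̄ = F·P·Fᵀ + Q = [16 33 -2; 33 91 -12; -2 -12 30]
y = z − H·x̄ = [3, -17]
S = H·P̄·Hᵀ + R = [179 -83; -83 80]
K = P̄·Hᵀ·S⁻¹ = [893/2477 1329/2477; 7268/7431 7169/7431; -284/2477 820/2477]
x' = x̄ + K·y = [2379/2477, 33689/7431, 7501/2477]
P' = (I − K·H)·P̄ = [4495/2477 2222/2477 -9934/2477; 2222/2477 14437/7431 536/2477; -9934/2477 536/2477 31158/2477]

x' = [2379/2477, 33689/7431, 7501/2477]
P' = [4495/2477 2222/2477 -9934/2477; 2222/2477 14437/7431 536/2477; -9934/2477 536/2477 31158/2477]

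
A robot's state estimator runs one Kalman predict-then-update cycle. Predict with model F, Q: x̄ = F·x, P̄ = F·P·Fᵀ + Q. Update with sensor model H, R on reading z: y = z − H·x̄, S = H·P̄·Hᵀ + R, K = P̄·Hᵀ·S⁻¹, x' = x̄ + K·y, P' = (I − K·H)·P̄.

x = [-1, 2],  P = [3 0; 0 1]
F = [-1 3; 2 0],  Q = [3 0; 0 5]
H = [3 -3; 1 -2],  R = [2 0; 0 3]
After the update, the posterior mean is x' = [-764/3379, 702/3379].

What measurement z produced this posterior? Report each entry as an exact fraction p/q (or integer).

x̄ = F·x = [7, -2]
P̄ = F·P·Fᵀ + Q = [15 -6; -6 17]
S = H·P̄·Hᵀ + R = [398 201; 201 110]
K = P̄·Hᵀ·S⁻¹ = [1503/3379 -1917/3379; 450/3379 -2051/3379]
x' − x̄ = [-24417/3379, 7460/3379] = K·y
y = (KᵀK)⁻¹·Kᵀ·(x' − x̄) = [-29, -10]
z = y + H·x̄ = [-29, -10] + [27, 11] = [-2, 1]

z = [-2, 1]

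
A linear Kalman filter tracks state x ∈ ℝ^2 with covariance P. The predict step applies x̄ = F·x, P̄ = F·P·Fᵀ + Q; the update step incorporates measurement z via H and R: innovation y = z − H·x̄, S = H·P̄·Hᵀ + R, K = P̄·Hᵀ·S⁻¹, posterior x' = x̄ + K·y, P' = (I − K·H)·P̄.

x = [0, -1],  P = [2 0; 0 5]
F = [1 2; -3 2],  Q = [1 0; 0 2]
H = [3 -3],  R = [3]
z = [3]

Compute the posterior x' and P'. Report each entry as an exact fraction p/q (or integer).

x' = [-185/106, -145/53]
P' = [2195/106 1093/53; 1093/53 1106/53]

x̄ = F·x = [-2, -2]
P̄ = F·P·Fᵀ + Q = [23 14; 14 40]
y = z − H·x̄ = [3]
S = H·P̄·Hᵀ + R = [318]
K = P̄·Hᵀ·S⁻¹ = [9/106; -13/53]
x' = x̄ + K·y = [-185/106, -145/53]
P' = (I − K·H)·P̄ = [2195/106 1093/53; 1093/53 1106/53]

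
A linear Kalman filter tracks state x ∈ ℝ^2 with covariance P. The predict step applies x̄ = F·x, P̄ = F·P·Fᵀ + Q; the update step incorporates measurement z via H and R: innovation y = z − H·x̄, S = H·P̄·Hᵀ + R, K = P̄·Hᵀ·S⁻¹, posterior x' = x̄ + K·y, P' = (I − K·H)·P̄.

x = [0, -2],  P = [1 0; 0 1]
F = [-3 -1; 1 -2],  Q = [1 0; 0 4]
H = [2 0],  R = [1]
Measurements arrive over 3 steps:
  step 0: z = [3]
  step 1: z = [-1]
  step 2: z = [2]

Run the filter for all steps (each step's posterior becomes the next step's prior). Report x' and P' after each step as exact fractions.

step 0: x' = [68/45, 182/45], P' = [11/45 -1/45; -1/45 401/45]
step 1: x' = [-1464/2201, 10208/2201], P' = [539/2201 764/2201; 764/2201 36107/2201]
step 2: x' = [185156/193173, -836084/193173], P' = [47743/193173 74417/193173; 74417/193173 3163339/193173]

step 0: x̄ = F·x = [2, 4]
step 0: P̄ = F·P·Fᵀ + Q = [11 -1; -1 9]
step 0: y = z − H·x̄ = [-1]
step 0: S = H·P̄·Hᵀ + R = [45]
step 0: K = P̄·Hᵀ·S⁻¹ = [22/45; -2/45]
step 0: x' = x̄ + K·y = [68/45, 182/45]
step 0: P' = (I − K·H)·P̄ = [11/45 -1/45; -1/45 401/45]
step 1: x̄ = F·x = [-386/45, -296/45]
step 1: P̄ = F·P·Fᵀ + Q = [539/45 764/45; 764/45 1799/45]
step 1: y = z − H·x̄ = [727/45]
step 1: S = H·P̄·Hᵀ + R = [2201/45]
step 1: K = P̄·Hᵀ·S⁻¹ = [1078/2201; 1528/2201]
step 1: x' = x̄ + K·y = [-1464/2201, 10208/2201]
step 1: P' = (I − K·H)·P̄ = [539/2201 764/2201; 764/2201 36107/2201]
step 2: x̄ = F·x = [-5816/2201, -21880/2201]
step 2: P̄ = F·P·Fᵀ + Q = [47743/2201 74417/2201; 74417/2201 150715/2201]
step 2: y = z − H·x̄ = [16034/2201]
step 2: S = H·P̄·Hᵀ + R = [193173/2201]
step 2: K = P̄·Hᵀ·S⁻¹ = [95486/193173; 148834/193173]
step 2: x' = x̄ + K·y = [185156/193173, -836084/193173]
step 2: P' = (I − K·H)·P̄ = [47743/193173 74417/193173; 74417/193173 3163339/193173]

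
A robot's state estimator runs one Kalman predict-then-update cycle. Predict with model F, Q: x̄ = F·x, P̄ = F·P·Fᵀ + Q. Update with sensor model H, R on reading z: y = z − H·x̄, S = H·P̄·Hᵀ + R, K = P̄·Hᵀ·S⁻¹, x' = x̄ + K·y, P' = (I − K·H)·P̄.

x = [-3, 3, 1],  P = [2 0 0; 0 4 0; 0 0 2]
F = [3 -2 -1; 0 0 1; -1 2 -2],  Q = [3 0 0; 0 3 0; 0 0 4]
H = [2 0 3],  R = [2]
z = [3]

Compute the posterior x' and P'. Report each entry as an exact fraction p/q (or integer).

x̄ = F·x = [-16, 1, 7]
P̄ = F·P·Fᵀ + Q = [39 -2 -18; -2 5 -4; -18 -4 30]
y = z − H·x̄ = [14]
S = H·P̄·Hᵀ + R = [212]
K = P̄·Hᵀ·S⁻¹ = [6/53; -4/53; 27/106]
x' = x̄ + K·y = [-764/53, -3/53, 560/53]
P' = (I − K·H)·P̄ = [1923/53 -10/53 -1278/53; -10/53 201/53 4/53; -1278/53 4/53 861/53]

x' = [-764/53, -3/53, 560/53]
P' = [1923/53 -10/53 -1278/53; -10/53 201/53 4/53; -1278/53 4/53 861/53]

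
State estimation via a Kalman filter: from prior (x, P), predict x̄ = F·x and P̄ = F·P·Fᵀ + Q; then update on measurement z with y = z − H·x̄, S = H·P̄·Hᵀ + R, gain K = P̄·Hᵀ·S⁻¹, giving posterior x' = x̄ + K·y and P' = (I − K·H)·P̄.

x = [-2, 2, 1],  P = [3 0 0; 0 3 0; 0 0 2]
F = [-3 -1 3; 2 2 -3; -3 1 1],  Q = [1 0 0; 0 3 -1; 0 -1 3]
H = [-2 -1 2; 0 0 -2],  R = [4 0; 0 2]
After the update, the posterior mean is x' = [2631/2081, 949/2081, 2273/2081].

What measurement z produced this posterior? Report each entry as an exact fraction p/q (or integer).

x̄ = F·x = [7, -3, 9]
P̄ = F·P·Fᵀ + Q = [49 -42 30; -42 45 -19; 30 -19 35]
S = H·P̄·Hᵀ + R = [53 -58; -58 142]
K = P̄·Hᵀ·S⁻¹ = [-1456/2081 -1474/2081; 1173/2081 1036/2081; 29/2081 -1014/2081]
x' − x̄ = [-11936/2081, 7192/2081, -16456/2081] = K·y
y = (KᵀK)⁻¹·Kᵀ·(x' − x̄) = [-8, 16]
z = y + H·x̄ = [-8, 16] + [7, -18] = [-1, -2]

z = [-1, -2]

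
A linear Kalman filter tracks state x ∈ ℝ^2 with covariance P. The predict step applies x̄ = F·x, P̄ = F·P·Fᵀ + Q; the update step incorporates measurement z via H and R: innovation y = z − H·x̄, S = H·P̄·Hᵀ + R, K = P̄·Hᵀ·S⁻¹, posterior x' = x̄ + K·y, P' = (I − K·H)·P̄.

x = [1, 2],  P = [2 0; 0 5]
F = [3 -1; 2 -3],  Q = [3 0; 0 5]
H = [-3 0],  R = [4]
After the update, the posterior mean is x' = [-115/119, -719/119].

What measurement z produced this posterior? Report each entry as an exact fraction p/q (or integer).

x̄ = F·x = [1, -4]
P̄ = F·P·Fᵀ + Q = [26 27; 27 58]
S = H·P̄·Hᵀ + R = [238]
K = P̄·Hᵀ·S⁻¹ = [-39/119; -81/238]
x' − x̄ = [-234/119, -243/119] = K·y
y = (KᵀK)⁻¹·Kᵀ·(x' − x̄) = [6]
z = y + H·x̄ = [6] + [-3] = [3]

z = [3]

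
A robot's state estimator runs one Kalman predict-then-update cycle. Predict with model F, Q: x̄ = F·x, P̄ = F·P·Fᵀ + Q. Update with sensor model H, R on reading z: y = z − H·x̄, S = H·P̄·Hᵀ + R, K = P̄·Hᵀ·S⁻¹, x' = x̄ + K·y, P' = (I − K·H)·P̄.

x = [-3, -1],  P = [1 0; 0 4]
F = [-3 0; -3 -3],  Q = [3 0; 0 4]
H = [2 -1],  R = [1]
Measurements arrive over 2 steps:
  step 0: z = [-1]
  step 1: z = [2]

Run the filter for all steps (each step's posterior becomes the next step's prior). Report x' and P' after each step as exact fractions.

step 0: x' = [453/62, 31/2], P' = [519/62 33/2; 33/2 67/2]
step 1: x' = [-18789/3002, -22141/1501], P' = [95343/3002 96384/1501; 96384/1501 392671/3002]

step 0: x̄ = F·x = [9, 12]
step 0: P̄ = F·P·Fᵀ + Q = [12 9; 9 49]
step 0: y = z − H·x̄ = [-7]
step 0: S = H·P̄·Hᵀ + R = [62]
step 0: K = P̄·Hᵀ·S⁻¹ = [15/62; -1/2]
step 0: x' = x̄ + K·y = [453/62, 31/2]
step 0: P' = (I − K·H)·P̄ = [519/62 33/2; 33/2 67/2]
step 1: x̄ = F·x = [-1359/62, -2121/31]
step 1: P̄ = F·P·Fᵀ + Q = [4857/62 6939/31; 6939/31 21013/31]
step 1: y = z − H·x̄ = [-700/31]
step 1: S = H·P̄·Hᵀ + R = [3002/31]
step 1: K = P̄·Hᵀ·S⁻¹ = [-1041/1501; -7135/3002]
step 1: x' = x̄ + K·y = [-18789/3002, -22141/1501]
step 1: P' = (I − K·H)·P̄ = [95343/3002 96384/1501; 96384/1501 392671/3002]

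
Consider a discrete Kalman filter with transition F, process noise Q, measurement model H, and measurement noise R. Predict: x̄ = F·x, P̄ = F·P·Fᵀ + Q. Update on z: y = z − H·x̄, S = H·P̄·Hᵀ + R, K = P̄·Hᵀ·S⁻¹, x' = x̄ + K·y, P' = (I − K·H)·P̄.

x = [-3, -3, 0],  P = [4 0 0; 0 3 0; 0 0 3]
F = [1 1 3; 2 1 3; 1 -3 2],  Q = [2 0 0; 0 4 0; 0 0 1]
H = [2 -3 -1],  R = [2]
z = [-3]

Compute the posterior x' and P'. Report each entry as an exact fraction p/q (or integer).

x̄ = F·x = [-6, -9, 6]
P̄ = F·P·Fᵀ + Q = [36 38 13; 38 50 17; 13 17 44]
y = z − H·x̄ = [-12]
S = H·P̄·Hᵀ + R = [234]
K = P̄·Hᵀ·S⁻¹ = [-55/234; -7/18; -23/78]
x' = x̄ + K·y = [-124/39, -13/3, 124/13]
P' = (I − K·H)·P̄ = [5399/234 299/18 -251/78; 299/18 263/18 -59/6; -251/78 -59/6 615/26]

x' = [-124/39, -13/3, 124/13]
P' = [5399/234 299/18 -251/78; 299/18 263/18 -59/6; -251/78 -59/6 615/26]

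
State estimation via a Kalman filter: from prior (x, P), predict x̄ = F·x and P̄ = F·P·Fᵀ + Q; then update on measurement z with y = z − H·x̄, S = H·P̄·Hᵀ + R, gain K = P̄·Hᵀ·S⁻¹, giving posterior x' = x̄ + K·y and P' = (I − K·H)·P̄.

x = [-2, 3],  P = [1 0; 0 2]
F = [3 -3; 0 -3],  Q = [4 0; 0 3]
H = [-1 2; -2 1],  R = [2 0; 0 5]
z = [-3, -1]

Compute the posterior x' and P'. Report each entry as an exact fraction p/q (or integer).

x' = [-2305/1657, -3792/1657]
P' = [3752/1657 2379/1657; 2379/1657 4461/3314]

x̄ = F·x = [-15, -9]
P̄ = F·P·Fᵀ + Q = [31 18; 18 21]
y = z − H·x̄ = [0, -22]
S = H·P̄·Hᵀ + R = [45 14; 14 78]
K = P̄·Hᵀ·S⁻¹ = [503/1657 -1025/1657; 1041/1657 -1011/3314]
x' = x̄ + K·y = [-2305/1657, -3792/1657]
P' = (I − K·H)·P̄ = [3752/1657 2379/1657; 2379/1657 4461/3314]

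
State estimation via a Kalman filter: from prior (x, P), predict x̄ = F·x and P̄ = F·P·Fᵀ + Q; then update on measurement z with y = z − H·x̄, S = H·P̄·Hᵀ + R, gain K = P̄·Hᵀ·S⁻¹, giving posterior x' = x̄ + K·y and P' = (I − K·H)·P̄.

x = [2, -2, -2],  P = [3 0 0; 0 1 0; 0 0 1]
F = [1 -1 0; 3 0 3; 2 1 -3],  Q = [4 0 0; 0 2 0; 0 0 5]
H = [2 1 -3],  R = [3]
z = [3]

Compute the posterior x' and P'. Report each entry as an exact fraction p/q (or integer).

x̄ = F·x = [4, 0, 8]
P̄ = F·P·Fᵀ + Q = [8 9 5; 9 38 9; 5 9 27]
y = z − H·x̄ = [19]
S = H·P̄·Hᵀ + R = [238]
K = P̄·Hᵀ·S⁻¹ = [5/119; 29/238; -31/119]
x' = x̄ + K·y = [571/119, 551/238, 363/119]
P' = (I − K·H)·P̄ = [902/119 926/119 905/119; 926/119 8203/238 1970/119; 905/119 1970/119 1291/119]

x' = [571/119, 551/238, 363/119]
P' = [902/119 926/119 905/119; 926/119 8203/238 1970/119; 905/119 1970/119 1291/119]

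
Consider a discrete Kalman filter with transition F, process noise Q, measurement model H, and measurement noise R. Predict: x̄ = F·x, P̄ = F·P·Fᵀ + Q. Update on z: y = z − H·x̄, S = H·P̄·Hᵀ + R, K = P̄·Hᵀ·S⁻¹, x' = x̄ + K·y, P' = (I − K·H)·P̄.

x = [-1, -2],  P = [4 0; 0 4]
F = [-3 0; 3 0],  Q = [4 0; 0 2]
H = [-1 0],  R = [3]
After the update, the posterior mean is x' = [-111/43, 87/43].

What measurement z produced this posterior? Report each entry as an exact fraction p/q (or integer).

x̄ = F·x = [3, -3]
P̄ = F·P·Fᵀ + Q = [40 -36; -36 38]
S = H·P̄·Hᵀ + R = [43]
K = P̄·Hᵀ·S⁻¹ = [-40/43; 36/43]
x' − x̄ = [-240/43, 216/43] = K·y
y = (KᵀK)⁻¹·Kᵀ·(x' − x̄) = [6]
z = y + H·x̄ = [6] + [-3] = [3]

z = [3]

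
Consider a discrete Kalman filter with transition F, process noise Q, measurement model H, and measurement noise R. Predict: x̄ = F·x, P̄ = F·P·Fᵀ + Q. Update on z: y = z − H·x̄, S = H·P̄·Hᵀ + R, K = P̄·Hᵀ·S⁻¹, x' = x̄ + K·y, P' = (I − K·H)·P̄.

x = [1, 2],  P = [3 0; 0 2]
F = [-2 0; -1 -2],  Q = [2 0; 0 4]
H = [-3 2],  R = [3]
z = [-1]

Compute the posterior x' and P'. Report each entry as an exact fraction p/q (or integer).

x̄ = F·x = [-2, -5]
P̄ = F·P·Fᵀ + Q = [14 6; 6 15]
y = z − H·x̄ = [3]
S = H·P̄·Hᵀ + R = [117]
K = P̄·Hᵀ·S⁻¹ = [-10/39; 4/39]
x' = x̄ + K·y = [-36/13, -61/13]
P' = (I − K·H)·P̄ = [82/13 118/13; 118/13 179/13]

x' = [-36/13, -61/13]
P' = [82/13 118/13; 118/13 179/13]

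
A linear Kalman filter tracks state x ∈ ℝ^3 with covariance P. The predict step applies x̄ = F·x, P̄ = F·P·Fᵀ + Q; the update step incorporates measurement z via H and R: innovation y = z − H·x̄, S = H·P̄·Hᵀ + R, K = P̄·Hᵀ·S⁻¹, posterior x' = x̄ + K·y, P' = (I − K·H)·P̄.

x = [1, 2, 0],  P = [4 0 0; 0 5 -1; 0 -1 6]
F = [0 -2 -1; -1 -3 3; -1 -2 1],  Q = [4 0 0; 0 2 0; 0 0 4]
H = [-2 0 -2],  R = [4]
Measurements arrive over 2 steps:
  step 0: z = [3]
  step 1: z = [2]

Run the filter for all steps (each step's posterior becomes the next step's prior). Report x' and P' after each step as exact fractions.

step 0: x̄ = F·x = [-4, -7, -5]
step 0: P̄ = F·P·Fᵀ + Q = [26 15 14; 15 123 61; 14 61 38]
step 0: y = z − H·x̄ = [-15]
step 0: S = H·P̄·Hᵀ + R = [372]
step 0: K = P̄·Hᵀ·S⁻¹ = [-20/93; -38/93; -26/93]
step 0: x' = x̄ + K·y = [-24/31, -27/31, -25/31]
step 0: P' = (I − K·H)·P̄ = [818/93 -1645/93 -778/93; -1645/93 5663/93 1721/93; -778/93 1721/93 830/93]
step 1: x̄ = F·x = [79/31, 30/31, 53/31]
step 1: P̄ = F·P·Fᵀ + Q = [10246/31 7419/31 5918/31; 7419/31 23261/93 16684/93; 5918/31 16684/93 12764/93]
step 1: y = z − H·x̄ = [326/31]
step 1: S = H·P̄·Hᵀ + R = [316412/93]
step 1: K = P̄·Hᵀ·S⁻¹ = [-24246/79103; -38941/158206; -15259/79103]
step 1: x' = x̄ + K·y = [-53389/79103, -128203/79103, -25225/79103]
step 1: P' = (I − K·H)·P̄ = [860150/79103 -1373457/79103 -811658/79103; -1373457/79103 3479714/79103 1412398/79103; -811658/79103 1412398/79103 842176/79103]

step 0: x' = [-24/31, -27/31, -25/31], P' = [818/93 -1645/93 -778/93; -1645/93 5663/93 1721/93; -778/93 1721/93 830/93]
step 1: x' = [-53389/79103, -128203/79103, -25225/79103], P' = [860150/79103 -1373457/79103 -811658/79103; -1373457/79103 3479714/79103 1412398/79103; -811658/79103 1412398/79103 842176/79103]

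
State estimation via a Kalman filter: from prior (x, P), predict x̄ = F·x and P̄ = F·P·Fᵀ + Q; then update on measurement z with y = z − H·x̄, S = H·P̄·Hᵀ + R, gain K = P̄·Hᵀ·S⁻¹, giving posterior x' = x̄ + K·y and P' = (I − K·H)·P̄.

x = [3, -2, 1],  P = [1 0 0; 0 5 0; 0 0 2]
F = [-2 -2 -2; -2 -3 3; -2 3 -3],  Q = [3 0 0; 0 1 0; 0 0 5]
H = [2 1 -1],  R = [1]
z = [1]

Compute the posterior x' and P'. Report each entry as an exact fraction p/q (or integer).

x̄ = F·x = [-4, 3, -15]
P̄ = F·P·Fᵀ + Q = [35 22 -14; 22 68 -59; -14 -59 72]
y = z − H·x̄ = [-9]
S = H·P̄·Hᵀ + R = [543]
K = P̄·Hᵀ·S⁻¹ = [106/543; 57/181; -53/181]
x' = x̄ + K·y = [-1042/181, 30/181, -2238/181]
P' = (I − K·H)·P̄ = [7769/543 -2060/181 3084/181; -2060/181 2561/181 -1616/181; 3084/181 -1616/181 4605/181]

x' = [-1042/181, 30/181, -2238/181]
P' = [7769/543 -2060/181 3084/181; -2060/181 2561/181 -1616/181; 3084/181 -1616/181 4605/181]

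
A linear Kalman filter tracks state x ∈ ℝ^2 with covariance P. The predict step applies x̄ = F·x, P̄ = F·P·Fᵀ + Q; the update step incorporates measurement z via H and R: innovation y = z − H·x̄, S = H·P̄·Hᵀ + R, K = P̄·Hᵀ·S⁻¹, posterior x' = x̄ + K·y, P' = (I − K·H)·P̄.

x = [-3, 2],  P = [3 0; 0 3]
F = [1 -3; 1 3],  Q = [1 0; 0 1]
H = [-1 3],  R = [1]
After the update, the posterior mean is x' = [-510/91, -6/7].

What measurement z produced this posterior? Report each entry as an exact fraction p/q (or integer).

x̄ = F·x = [-9, 3]
P̄ = F·P·Fᵀ + Q = [31 -24; -24 31]
S = H·P̄·Hᵀ + R = [455]
K = P̄·Hᵀ·S⁻¹ = [-103/455; 9/35]
x' − x̄ = [309/91, -27/7] = K·y
y = (KᵀK)⁻¹·Kᵀ·(x' − x̄) = [-15]
z = y + H·x̄ = [-15] + [18] = [3]

z = [3]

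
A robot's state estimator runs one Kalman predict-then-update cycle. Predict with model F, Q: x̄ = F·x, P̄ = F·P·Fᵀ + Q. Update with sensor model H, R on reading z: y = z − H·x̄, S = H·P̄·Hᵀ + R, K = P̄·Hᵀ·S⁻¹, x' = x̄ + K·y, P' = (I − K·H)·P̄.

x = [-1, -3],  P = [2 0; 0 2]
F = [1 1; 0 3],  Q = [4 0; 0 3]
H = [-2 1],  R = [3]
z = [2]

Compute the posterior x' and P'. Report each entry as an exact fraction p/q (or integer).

x̄ = F·x = [-4, -9]
P̄ = F·P·Fᵀ + Q = [8 6; 6 21]
y = z − H·x̄ = [3]
S = H·P̄·Hᵀ + R = [32]
K = P̄·Hᵀ·S⁻¹ = [-5/16; 9/32]
x' = x̄ + K·y = [-79/16, -261/32]
P' = (I − K·H)·P̄ = [39/8 141/16; 141/16 591/32]

x' = [-79/16, -261/32]
P' = [39/8 141/16; 141/16 591/32]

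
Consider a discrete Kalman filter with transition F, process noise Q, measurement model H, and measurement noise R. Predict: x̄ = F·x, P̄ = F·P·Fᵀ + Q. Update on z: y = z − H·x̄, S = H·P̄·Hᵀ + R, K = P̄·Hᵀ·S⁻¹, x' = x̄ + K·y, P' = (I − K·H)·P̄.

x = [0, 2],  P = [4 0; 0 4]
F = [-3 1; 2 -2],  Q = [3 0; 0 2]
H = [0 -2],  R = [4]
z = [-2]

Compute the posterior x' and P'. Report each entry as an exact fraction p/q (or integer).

x̄ = F·x = [2, -4]
P̄ = F·P·Fᵀ + Q = [43 -32; -32 34]
y = z − H·x̄ = [-10]
S = H·P̄·Hᵀ + R = [140]
K = P̄·Hᵀ·S⁻¹ = [16/35; -17/35]
x' = x̄ + K·y = [-18/7, 6/7]
P' = (I − K·H)·P̄ = [481/35 -32/35; -32/35 34/35]

x' = [-18/7, 6/7]
P' = [481/35 -32/35; -32/35 34/35]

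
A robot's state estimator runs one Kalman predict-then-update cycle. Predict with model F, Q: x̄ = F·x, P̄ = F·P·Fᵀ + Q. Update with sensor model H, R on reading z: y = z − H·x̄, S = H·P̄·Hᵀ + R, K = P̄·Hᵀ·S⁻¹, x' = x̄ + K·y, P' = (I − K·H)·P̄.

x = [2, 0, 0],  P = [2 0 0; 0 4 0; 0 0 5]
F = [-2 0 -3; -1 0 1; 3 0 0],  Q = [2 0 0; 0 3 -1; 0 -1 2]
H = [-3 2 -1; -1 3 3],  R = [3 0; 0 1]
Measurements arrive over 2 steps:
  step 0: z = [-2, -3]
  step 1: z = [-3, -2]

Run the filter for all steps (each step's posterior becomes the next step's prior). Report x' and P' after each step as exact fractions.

step 0: x' = [27087/88027, -62234/88027, -13154/88027], P' = [224739/88027 233443/88027 -164173/88027; 233443/88027 271470/88027 -196569/88027; -164173/88027 -196569/88027 152586/88027]
step 1: x' = [670999690/1363499981, -893957963/1363499981, 231864197/1363499981], P' = [2675033490/1363499981 2790646217/1363499981 -1957809020/1363499981; 2790646217/1363499981 3362775280/1363499981 -2448871627/1363499981; -1957809020/1363499981 -2448871627/1363499981 1942410283/1363499981]

step 0: x̄ = F·x = [-4, -2, 6]
step 0: P̄ = F·P·Fᵀ + Q = [55 -11 -12; -11 10 -7; -12 -7 20]
step 0: y = z − H·x̄ = [-4, -19]
step 0: S = H·P̄·Hᵀ + R = [646 361; 361 338]
step 0: K = P̄·Hᵀ·S⁻¹ = [-14386/88027 -891/4633; 13060/88027 -460/4633; -17735/88027 1696/4633]
step 0: x' = x̄ + K·y = [27087/88027, -62234/88027, -13154/88027]
step 0: P' = (I − K·H)·P̄ = [224739/88027 233443/88027 -164173/88027; 233443/88027 271470/88027 -196569/88027; -164173/88027 -196569/88027 152586/88027]
step 1: x̄ = F·x = [-14712/88027, -40241/88027, 81261/88027]
step 1: P̄ = F·P·Fᵀ + Q = [478208/88027 -172453/88027 129123/88027; -172453/88027 969752/88027 -1254763/88027; 129123/88027 -1254763/88027 2198705/88027]
step 1: y = z − H·x̄ = [-146474/88027, -313826/88027]
step 1: S = H·P̄·Hᵀ + R = [18508892/88027 -2243269/88027; -2243269/88027 6756594/88027]
step 1: K = P̄·Hᵀ·S⁻¹ = [-161999672/1363499981 -176521899/1363499981; 267494512/1363499981 -48935258/1363499981; -322242159/1363499981 438424988/1363499981]
step 1: x' = x̄ + K·y = [670999690/1363499981, -893957963/1363499981, 231864197/1363499981]
step 1: P' = (I − K·H)·P̄ = [2675033490/1363499981 2790646217/1363499981 -1957809020/1363499981; 2790646217/1363499981 3362775280/1363499981 -2448871627/1363499981; -1957809020/1363499981 -2448871627/1363499981 1942410283/1363499981]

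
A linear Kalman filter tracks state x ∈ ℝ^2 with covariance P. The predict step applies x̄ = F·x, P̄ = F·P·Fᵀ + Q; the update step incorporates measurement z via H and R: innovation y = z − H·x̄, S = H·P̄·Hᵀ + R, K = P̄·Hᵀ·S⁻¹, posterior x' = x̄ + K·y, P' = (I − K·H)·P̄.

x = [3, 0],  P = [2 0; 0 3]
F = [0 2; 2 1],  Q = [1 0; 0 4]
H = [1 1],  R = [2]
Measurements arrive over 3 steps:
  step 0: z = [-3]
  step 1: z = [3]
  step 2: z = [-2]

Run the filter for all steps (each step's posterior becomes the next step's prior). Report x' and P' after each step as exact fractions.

step 0: x̄ = F·x = [0, 6]
step 0: P̄ = F·P·Fᵀ + Q = [13 6; 6 15]
step 0: y = z − H·x̄ = [-9]
step 0: S = H·P̄·Hᵀ + R = [42]
step 0: K = P̄·Hᵀ·S⁻¹ = [19/42; 1/2]
step 0: x' = x̄ + K·y = [-57/14, 3/2]
step 0: P' = (I − K·H)·P̄ = [185/42 -7/2; -7/2 9/2]
step 1: x̄ = F·x = [3, -93/14]
step 1: P̄ = F·P·Fᵀ + Q = [19 -5; -5 509/42]
step 1: y = z − H·x̄ = [93/14]
step 1: S = H·P̄·Hᵀ + R = [971/42]
step 1: K = P̄·Hᵀ·S⁻¹ = [588/971; 299/971]
step 1: x' = x̄ + K·y = [6819/971, -4464/971]
step 1: P' = (I − K·H)·P̄ = [10217/971 -9041/971; -9041/971 9639/971]
step 2: x̄ = F·x = [-8928/971, 9174/971]
step 2: P̄ = F·P·Fᵀ + Q = [39527/971 -16886/971; -16886/971 18227/971]
step 2: y = z − H·x̄ = [-2188/971]
step 2: S = H·P̄·Hᵀ + R = [25924/971]
step 2: K = P̄·Hᵀ·S⁻¹ = [22641/25924; 1341/25924]
step 2: x' = x̄ + K·y = [-72345/6481, 60477/6481]
step 2: P' = (I − K·H)·P̄ = [527377/25924 -482095/25924; -482095/25924 484777/25924]

step 0: x' = [-57/14, 3/2], P' = [185/42 -7/2; -7/2 9/2]
step 1: x' = [6819/971, -4464/971], P' = [10217/971 -9041/971; -9041/971 9639/971]
step 2: x' = [-72345/6481, 60477/6481], P' = [527377/25924 -482095/25924; -482095/25924 484777/25924]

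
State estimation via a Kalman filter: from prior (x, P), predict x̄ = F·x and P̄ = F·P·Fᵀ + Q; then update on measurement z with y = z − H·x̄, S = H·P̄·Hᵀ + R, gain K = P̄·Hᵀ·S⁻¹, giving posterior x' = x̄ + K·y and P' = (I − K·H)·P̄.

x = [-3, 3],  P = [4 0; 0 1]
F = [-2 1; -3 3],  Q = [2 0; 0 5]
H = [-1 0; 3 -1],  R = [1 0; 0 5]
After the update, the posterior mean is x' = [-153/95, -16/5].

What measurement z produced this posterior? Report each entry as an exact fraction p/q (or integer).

z = [3, 1]

x̄ = F·x = [9, 18]
P̄ = F·P·Fᵀ + Q = [19 27; 27 50]
S = H·P̄·Hᵀ + R = [20 -30; -30 64]
K = P̄·Hᵀ·S⁻¹ = [-79/95 3/38; -21/10 -1/2]
x' − x̄ = [-1008/95, -106/5] = K·y
y = (KᵀK)⁻¹·Kᵀ·(x' − x̄) = [12, -8]
z = y + H·x̄ = [12, -8] + [-9, 9] = [3, 1]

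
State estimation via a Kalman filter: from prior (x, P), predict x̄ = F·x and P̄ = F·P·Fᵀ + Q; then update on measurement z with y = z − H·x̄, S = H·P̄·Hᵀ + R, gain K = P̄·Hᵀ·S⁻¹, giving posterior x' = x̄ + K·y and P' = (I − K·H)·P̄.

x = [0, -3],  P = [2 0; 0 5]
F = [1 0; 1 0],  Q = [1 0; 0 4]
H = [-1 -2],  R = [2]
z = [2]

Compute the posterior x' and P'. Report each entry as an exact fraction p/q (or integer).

x̄ = F·x = [0, 0]
P̄ = F·P·Fᵀ + Q = [3 2; 2 6]
y = z − H·x̄ = [2]
S = H·P̄·Hᵀ + R = [37]
K = P̄·Hᵀ·S⁻¹ = [-7/37; -14/37]
x' = x̄ + K·y = [-14/37, -28/37]
P' = (I − K·H)·P̄ = [62/37 -24/37; -24/37 26/37]

x' = [-14/37, -28/37]
P' = [62/37 -24/37; -24/37 26/37]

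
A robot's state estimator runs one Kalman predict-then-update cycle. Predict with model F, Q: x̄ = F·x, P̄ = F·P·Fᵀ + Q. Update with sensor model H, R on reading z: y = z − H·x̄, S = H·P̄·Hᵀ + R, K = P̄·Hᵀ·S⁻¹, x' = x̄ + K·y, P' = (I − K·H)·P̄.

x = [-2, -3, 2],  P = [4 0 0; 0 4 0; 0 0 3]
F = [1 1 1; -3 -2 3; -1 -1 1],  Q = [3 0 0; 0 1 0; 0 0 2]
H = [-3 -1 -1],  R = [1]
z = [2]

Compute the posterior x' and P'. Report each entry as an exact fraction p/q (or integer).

x' = [-39/7, 954/91, 394/91]
P' = [72/7 -153/7 -62/7; -153/7 4392/91 1613/91; -62/7 1613/91 1637/182]

x̄ = F·x = [-3, 18, 7]
P̄ = F·P·Fᵀ + Q = [14 -11 -5; -11 80 29; -5 29 13]
y = z − H·x̄ = [18]
S = H·P̄·Hᵀ + R = [182]
K = P̄·Hᵀ·S⁻¹ = [-1/7; -38/91; -27/182]
x' = x̄ + K·y = [-39/7, 954/91, 394/91]
P' = (I − K·H)·P̄ = [72/7 -153/7 -62/7; -153/7 4392/91 1613/91; -62/7 1613/91 1637/182]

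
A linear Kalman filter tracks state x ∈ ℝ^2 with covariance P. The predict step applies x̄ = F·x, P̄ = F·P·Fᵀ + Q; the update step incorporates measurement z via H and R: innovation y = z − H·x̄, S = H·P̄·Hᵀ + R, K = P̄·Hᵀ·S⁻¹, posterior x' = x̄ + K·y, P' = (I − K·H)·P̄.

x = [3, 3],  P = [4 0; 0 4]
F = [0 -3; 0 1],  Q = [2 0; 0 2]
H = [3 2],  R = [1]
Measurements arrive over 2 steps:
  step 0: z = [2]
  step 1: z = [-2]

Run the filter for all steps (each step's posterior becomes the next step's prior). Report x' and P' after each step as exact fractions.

step 0: x̄ = F·x = [-9, 3]
step 0: P̄ = F·P·Fᵀ + Q = [38 -12; -12 6]
step 0: y = z − H·x̄ = [23]
step 0: S = H·P̄·Hᵀ + R = [223]
step 0: K = P̄·Hᵀ·S⁻¹ = [90/223; -24/223]
step 0: x' = x̄ + K·y = [63/223, 117/223]
step 0: P' = (I − K·H)·P̄ = [374/223 -516/223; -516/223 762/223]
step 1: x̄ = F·x = [-351/223, 117/223]
step 1: P̄ = F·P·Fᵀ + Q = [7304/223 -2286/223; -2286/223 1208/223]
step 1: y = z − H·x̄ = [373/223]
step 1: S = H·P̄·Hᵀ + R = [43359/223]
step 1: K = P̄·Hᵀ·S⁻¹ = [5780/14453; -4442/43359]
step 1: x' = x̄ + K·y = [-13081/14453, 15319/43359]
step 1: P' = (I − K·H)·P̄ = [23944/14453 -33026/14453; -33026/14453 146396/43359]

step 0: x' = [63/223, 117/223], P' = [374/223 -516/223; -516/223 762/223]
step 1: x' = [-13081/14453, 15319/43359], P' = [23944/14453 -33026/14453; -33026/14453 146396/43359]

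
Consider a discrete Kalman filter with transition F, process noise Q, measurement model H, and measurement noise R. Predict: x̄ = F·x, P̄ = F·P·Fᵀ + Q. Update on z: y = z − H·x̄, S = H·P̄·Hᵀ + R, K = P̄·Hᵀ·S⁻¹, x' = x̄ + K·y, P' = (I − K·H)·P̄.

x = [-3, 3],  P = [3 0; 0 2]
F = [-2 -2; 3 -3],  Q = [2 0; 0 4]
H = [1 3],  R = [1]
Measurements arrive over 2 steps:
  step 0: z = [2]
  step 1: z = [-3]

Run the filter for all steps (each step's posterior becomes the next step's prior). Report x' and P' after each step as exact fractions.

step 0: x' = [56/107, 48/107], P' = [2350/107 -783/107; -783/107 1091/428]
step 1: x' = [-1894174/1091631, -153331/363877], P' = [4722010/1091631 -539312/363877; -539312/363877 225067/363877]

step 0: x̄ = F·x = [0, -18]
step 0: P̄ = F·P·Fᵀ + Q = [22 -6; -6 49]
step 0: y = z − H·x̄ = [56]
step 0: S = H·P̄·Hᵀ + R = [428]
step 0: K = P̄·Hᵀ·S⁻¹ = [1/107; 141/428]
step 0: x' = x̄ + K·y = [56/107, 48/107]
step 0: P' = (I − K·H)·P̄ = [2350/107 -783/107; -783/107 1091/428]
step 1: x̄ = F·x = [-208/107, 24/107]
step 1: P̄ = F·P·Fᵀ + Q = [4441/107 -24927/214; -24927/214 152507/428]
step 1: y = z − H·x̄ = [-185/107]
step 1: S = H·P̄·Hᵀ + R = [1091631/428]
step 1: K = P̄·Hᵀ·S⁻¹ = [-131798/1091631; 135889/363877]
step 1: x' = x̄ + K·y = [-1894174/1091631, -153331/363877]
step 1: P' = (I − K·H)·P̄ = [4722010/1091631 -539312/363877; -539312/363877 225067/363877]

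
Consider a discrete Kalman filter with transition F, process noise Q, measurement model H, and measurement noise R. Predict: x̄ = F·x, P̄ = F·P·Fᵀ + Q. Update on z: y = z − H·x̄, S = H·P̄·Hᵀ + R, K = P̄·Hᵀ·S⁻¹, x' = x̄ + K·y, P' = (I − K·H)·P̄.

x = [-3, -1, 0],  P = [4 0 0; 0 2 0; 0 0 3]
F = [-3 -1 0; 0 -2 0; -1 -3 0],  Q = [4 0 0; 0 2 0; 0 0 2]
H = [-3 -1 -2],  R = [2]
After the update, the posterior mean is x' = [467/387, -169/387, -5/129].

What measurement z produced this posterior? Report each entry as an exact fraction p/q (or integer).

z = [-3]

x̄ = F·x = [10, 2, 6]
P̄ = F·P·Fᵀ + Q = [42 4 18; 4 10 12; 18 12 24]
S = H·P̄·Hᵀ + R = [774]
K = P̄·Hᵀ·S⁻¹ = [-83/387; -23/387; -19/129]
x' − x̄ = [-3403/387, -943/387, -779/129] = K·y
y = (KᵀK)⁻¹·Kᵀ·(x' − x̄) = [41]
z = y + H·x̄ = [41] + [-44] = [-3]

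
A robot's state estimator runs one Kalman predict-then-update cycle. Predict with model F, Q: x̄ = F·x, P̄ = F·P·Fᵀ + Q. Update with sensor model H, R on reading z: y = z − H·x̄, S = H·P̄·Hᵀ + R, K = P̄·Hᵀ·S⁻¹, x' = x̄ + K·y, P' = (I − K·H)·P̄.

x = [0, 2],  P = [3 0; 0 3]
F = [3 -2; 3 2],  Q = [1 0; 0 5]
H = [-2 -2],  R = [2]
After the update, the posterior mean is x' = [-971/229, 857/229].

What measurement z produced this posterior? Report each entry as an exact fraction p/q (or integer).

x̄ = F·x = [-4, 4]
P̄ = F·P·Fᵀ + Q = [40 15; 15 44]
S = H·P̄·Hᵀ + R = [458]
K = P̄·Hᵀ·S⁻¹ = [-55/229; -59/229]
x' − x̄ = [-55/229, -59/229] = K·y
y = (KᵀK)⁻¹·Kᵀ·(x' − x̄) = [1]
z = y + H·x̄ = [1] + [0] = [1]

z = [1]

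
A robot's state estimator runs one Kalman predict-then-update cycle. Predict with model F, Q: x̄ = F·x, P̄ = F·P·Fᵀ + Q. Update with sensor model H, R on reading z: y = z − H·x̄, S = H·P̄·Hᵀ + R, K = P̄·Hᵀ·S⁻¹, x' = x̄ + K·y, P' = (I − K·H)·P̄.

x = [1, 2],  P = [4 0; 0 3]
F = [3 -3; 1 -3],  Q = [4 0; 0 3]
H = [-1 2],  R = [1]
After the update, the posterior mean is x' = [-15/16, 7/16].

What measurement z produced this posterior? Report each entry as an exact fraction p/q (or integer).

x̄ = F·x = [-3, -5]
P̄ = F·P·Fᵀ + Q = [67 39; 39 34]
S = H·P̄·Hᵀ + R = [48]
K = P̄·Hᵀ·S⁻¹ = [11/48; 29/48]
x' − x̄ = [33/16, 87/16] = K·y
y = (KᵀK)⁻¹·Kᵀ·(x' − x̄) = [9]
z = y + H·x̄ = [9] + [-7] = [2]

z = [2]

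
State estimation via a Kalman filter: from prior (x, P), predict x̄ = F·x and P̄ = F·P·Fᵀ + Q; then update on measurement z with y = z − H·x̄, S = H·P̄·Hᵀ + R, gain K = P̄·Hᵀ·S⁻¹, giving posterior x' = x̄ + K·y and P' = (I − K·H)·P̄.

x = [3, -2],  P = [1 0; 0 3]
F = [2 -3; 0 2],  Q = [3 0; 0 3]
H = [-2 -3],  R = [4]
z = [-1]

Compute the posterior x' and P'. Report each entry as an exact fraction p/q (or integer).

x' = [554/59, -335/59]
P' = [1810/59 -1188/59; -1188/59 804/59]

x̄ = F·x = [12, -4]
P̄ = F·P·Fᵀ + Q = [34 -18; -18 15]
y = z − H·x̄ = [11]
S = H·P̄·Hᵀ + R = [59]
K = P̄·Hᵀ·S⁻¹ = [-14/59; -9/59]
x' = x̄ + K·y = [554/59, -335/59]
P' = (I − K·H)·P̄ = [1810/59 -1188/59; -1188/59 804/59]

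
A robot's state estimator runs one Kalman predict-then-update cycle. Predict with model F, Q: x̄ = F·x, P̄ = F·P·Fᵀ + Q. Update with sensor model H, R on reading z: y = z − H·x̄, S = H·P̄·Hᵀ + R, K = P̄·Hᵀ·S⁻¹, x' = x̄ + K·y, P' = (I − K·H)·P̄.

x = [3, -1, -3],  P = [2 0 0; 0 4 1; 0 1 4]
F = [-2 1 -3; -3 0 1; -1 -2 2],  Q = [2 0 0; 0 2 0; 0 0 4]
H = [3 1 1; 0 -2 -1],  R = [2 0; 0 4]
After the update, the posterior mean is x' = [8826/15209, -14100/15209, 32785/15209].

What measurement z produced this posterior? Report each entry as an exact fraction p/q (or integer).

z = [3, -1]

x̄ = F·x = [2, -12, -7]
P̄ = F·P·Fᵀ + Q = [44 1 -20; 1 24 12; -20 12 30]
S = H·P̄·Hᵀ + R = [362 -60; -60 178]
K = P̄·Hᵀ·S⁻¹ = [10597/30418 3324/15209; 1671/30418 -4845/15209; -1611/15209 -5157/15209]
x' − x̄ = [-21592/15209, 168408/15209, 139248/15209] = K·y
y = (KᵀK)⁻¹·Kᵀ·(x' − x̄) = [16, -32]
z = y + H·x̄ = [16, -32] + [-13, 31] = [3, -1]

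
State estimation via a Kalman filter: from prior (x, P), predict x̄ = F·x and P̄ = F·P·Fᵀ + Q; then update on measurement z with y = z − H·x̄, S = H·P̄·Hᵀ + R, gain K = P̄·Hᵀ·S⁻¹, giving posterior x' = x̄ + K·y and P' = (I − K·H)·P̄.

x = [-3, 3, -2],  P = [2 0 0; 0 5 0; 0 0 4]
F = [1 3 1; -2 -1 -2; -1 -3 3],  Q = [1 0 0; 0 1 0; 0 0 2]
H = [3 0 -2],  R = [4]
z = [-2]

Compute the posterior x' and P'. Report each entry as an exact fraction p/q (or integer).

x̄ = F·x = [4, 7, -12]
P̄ = F·P·Fᵀ + Q = [52 -27 -35; -27 30 -5; -35 -5 85]
y = z − H·x̄ = [-38]
S = H·P̄·Hᵀ + R = [1232]
K = P̄·Hᵀ·S⁻¹ = [113/616; -71/1232; -25/112]
x' = x̄ + K·y = [-915/308, 5661/616, -197/56]
P' = (I − K·H)·P̄ = [3247/308 -8609/616 865/56; -8609/616 31919/1232 -2335/112; 865/56 -2335/112 2645/112]

x' = [-915/308, 5661/616, -197/56]
P' = [3247/308 -8609/616 865/56; -8609/616 31919/1232 -2335/112; 865/56 -2335/112 2645/112]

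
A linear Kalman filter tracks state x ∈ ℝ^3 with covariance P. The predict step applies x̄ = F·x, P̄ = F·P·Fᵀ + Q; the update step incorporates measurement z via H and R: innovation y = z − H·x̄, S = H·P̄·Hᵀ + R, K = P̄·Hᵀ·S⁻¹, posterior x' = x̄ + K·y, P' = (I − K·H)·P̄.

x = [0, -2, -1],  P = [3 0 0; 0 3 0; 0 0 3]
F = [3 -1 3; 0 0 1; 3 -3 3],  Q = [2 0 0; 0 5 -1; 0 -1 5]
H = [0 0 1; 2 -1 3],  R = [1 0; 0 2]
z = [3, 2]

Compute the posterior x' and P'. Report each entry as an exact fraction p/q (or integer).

x̄ = F·x = [-1, -1, 3]
P̄ = F·P·Fᵀ + Q = [59 9 63; 9 8 8; 63 8 86]
y = z − H·x̄ = [0, -6]
S = H·P̄·Hᵀ + R = [87 376; 376 1692]
K = P̄·Hᵀ·S⁻¹ = [-29/31 1119/2914; 4/31 -25/2914; 22/31 2/31]
x' = x̄ + K·y = [-4814/1457, -1382/1457, 81/31]
P' = (I − K·H)·P̄ = [5101/1457 4994/1457 -29/31; 4994/1457 10577/1457 4/31; -29/31 4/31 22/31]

x' = [-4814/1457, -1382/1457, 81/31]
P' = [5101/1457 4994/1457 -29/31; 4994/1457 10577/1457 4/31; -29/31 4/31 22/31]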